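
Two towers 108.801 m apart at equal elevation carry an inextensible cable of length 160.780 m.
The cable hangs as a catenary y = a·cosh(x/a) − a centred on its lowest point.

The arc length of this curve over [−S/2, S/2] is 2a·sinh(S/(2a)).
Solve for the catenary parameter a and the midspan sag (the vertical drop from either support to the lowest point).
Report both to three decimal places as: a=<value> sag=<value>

a=34.220 sag=53.150

seed: a₀ = √(S³/(24(L−S))) = √(108.801³/(24·51.979)) = 32.131407
iter 1: u=1.693063  f(a)=+7.979e+00  f'(a)=-4.263e+00  a ← 32.131407 − (+7.979e+00/-4.263e+00) = 34.003112
iter 2: u=1.599868  f(a)=+7.503e-01  f'(a)=-3.496e+00  a ← 34.003112 − (+7.503e-01/-3.496e+00) = 34.217749
iter 3: u=1.589833  f(a)=+8.156e-03  f'(a)=-3.420e+00  a ← 34.217749 − (+8.156e-03/-3.420e+00) = 34.220134
iter 4: u=1.589722  f(a)=+9.868e-07  f'(a)=-3.419e+00  a ← 34.220134 − (+9.868e-07/-3.419e+00) = 34.220134
iter 5: u=1.589722  f(a)=+0.000e+00  f'(a)=-3.419e+00  a ← 34.220134 − (+0.000e+00/-3.419e+00) = 34.220134
converged: |Δa| < 1e-12 after 5 iterations
sag = a·(cosh(S/(2a)) − 1) = 34.220134·(cosh(1.589722) − 1) = 53.150168
T_max/T_min = cosh(S/(2a)) = 2.553184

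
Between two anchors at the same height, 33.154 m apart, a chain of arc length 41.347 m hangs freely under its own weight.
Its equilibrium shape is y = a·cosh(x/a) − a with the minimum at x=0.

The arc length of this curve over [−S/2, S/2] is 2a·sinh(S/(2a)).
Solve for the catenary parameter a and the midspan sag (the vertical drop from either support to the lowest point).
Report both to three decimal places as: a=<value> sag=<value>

a=14.092 sag=10.928

seed: a₀ = √(S³/(24(L−S))) = √(33.154³/(24·8.193)) = 13.613720
iter 1: u=1.217669  f(a)=+6.293e-01  f'(a)=-1.392e+00  a ← 13.613720 − (+6.293e-01/-1.392e+00) = 14.065851
iter 2: u=1.178528  f(a)=+3.271e-02  f'(a)=-1.251e+00  a ← 14.065851 − (+3.271e-02/-1.251e+00) = 14.092007
iter 3: u=1.176341  f(a)=+9.910e-05  f'(a)=-1.243e+00  a ← 14.092007 − (+9.910e-05/-1.243e+00) = 14.092087
iter 4: u=1.176334  f(a)=+9.156e-10  f'(a)=-1.243e+00  a ← 14.092087 − (+9.156e-10/-1.243e+00) = 14.092087
iter 5: u=1.176334  f(a)=-1.421e-14  f'(a)=-1.243e+00  a ← 14.092087 − (-1.421e-14/-1.243e+00) = 14.092087
converged: |Δa| < 1e-12 after 5 iterations
sag = a·(cosh(S/(2a)) − 1) = 14.092087·(cosh(1.176334) − 1) = 10.927516
T_max/T_min = cosh(S/(2a)) = 1.775436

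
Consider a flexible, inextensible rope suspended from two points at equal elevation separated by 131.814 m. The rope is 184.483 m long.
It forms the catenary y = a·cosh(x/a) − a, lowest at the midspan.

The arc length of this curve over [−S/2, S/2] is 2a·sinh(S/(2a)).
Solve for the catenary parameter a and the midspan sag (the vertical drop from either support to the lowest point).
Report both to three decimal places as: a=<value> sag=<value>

a=44.913 sag=57.681

seed: a₀ = √(S³/(24(L−S))) = √(131.814³/(24·52.669)) = 42.565638
iter 1: u=1.548362  f(a)=+6.686e+00  f'(a)=-3.121e+00  a ← 42.565638 − (+6.686e+00/-3.121e+00) = 44.707857
iter 2: u=1.474170  f(a)=+5.379e-01  f'(a)=-2.637e+00  a ← 44.707857 − (+5.379e-01/-2.637e+00) = 44.911806
iter 3: u=1.467476  f(a)=+4.154e-03  f'(a)=-2.597e+00  a ← 44.911806 − (+4.154e-03/-2.597e+00) = 44.913406
iter 4: u=1.467424  f(a)=+2.520e-07  f'(a)=-2.596e+00  a ← 44.913406 − (+2.520e-07/-2.596e+00) = 44.913406
iter 5: u=1.467424  f(a)=+5.684e-14  f'(a)=-2.596e+00  a ← 44.913406 − (+5.684e-14/-2.596e+00) = 44.913406
converged: |Δa| < 1e-12 after 5 iterations
sag = a·(cosh(S/(2a)) − 1) = 44.913406·(cosh(1.467424) − 1) = 57.681469
T_max/T_min = cosh(S/(2a)) = 2.284282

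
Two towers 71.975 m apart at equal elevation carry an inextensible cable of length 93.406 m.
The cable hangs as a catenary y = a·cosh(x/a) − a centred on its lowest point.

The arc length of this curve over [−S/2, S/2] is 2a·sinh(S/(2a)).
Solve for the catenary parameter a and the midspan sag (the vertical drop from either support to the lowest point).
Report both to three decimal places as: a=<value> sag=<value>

a=28.053 sag=26.428

seed: a₀ = √(S³/(24(L−S))) = √(71.975³/(24·21.431)) = 26.924378
iter 1: u=1.336614  f(a)=+1.998e+00  f'(a)=-1.895e+00  a ← 26.924378 − (+1.998e+00/-1.895e+00) = 27.978592
iter 2: u=1.286251  f(a)=+1.233e-01  f'(a)=-1.668e+00  a ← 27.978592 − (+1.233e-01/-1.668e+00) = 28.052545
iter 3: u=1.282860  f(a)=+5.384e-04  f'(a)=-1.653e+00  a ← 28.052545 − (+5.384e-04/-1.653e+00) = 28.052871
iter 4: u=1.282846  f(a)=+1.036e-08  f'(a)=-1.653e+00  a ← 28.052871 − (+1.036e-08/-1.653e+00) = 28.052871
iter 5: u=1.282846  f(a)=+1.421e-14  f'(a)=-1.653e+00  a ← 28.052871 − (+1.421e-14/-1.653e+00) = 28.052871
converged: |Δa| < 1e-12 after 5 iterations
sag = a·(cosh(S/(2a)) − 1) = 28.052871·(cosh(1.282846) − 1) = 26.427711
T_max/T_min = cosh(S/(2a)) = 1.942068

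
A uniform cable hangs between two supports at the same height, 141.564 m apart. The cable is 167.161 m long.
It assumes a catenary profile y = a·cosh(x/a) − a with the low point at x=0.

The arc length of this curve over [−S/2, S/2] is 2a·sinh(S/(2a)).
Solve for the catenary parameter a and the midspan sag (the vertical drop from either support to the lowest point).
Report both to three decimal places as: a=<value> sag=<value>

seed: a₀ = √(S³/(24(L−S))) = √(141.564³/(24·25.597)) = 67.956200
iter 1: u=1.041583  f(a)=+1.425e+00  f'(a)=-8.383e-01  a ← 67.956200 − (+1.425e+00/-8.383e-01) = 69.655969
iter 2: u=1.016166  f(a)=+5.521e-02  f'(a)=-7.745e-01  a ← 69.655969 − (+5.521e-02/-7.745e-01) = 69.727260
iter 3: u=1.015127  f(a)=+9.030e-05  f'(a)=-7.719e-01  a ← 69.727260 − (+9.030e-05/-7.719e-01) = 69.727377
iter 4: u=1.015125  f(a)=+2.424e-10  f'(a)=-7.719e-01  a ← 69.727377 − (+2.424e-10/-7.719e-01) = 69.727377
iter 5: u=1.015125  f(a)=+0.000e+00  f'(a)=-7.719e-01  a ← 69.727377 − (+0.000e+00/-7.719e-01) = 69.727377
converged: |Δa| < 1e-12 after 5 iterations
sag = a·(cosh(S/(2a)) − 1) = 69.727377·(cosh(1.015125) − 1) = 39.119337
T_max/T_min = cosh(S/(2a)) = 1.561033

a=69.727 sag=39.119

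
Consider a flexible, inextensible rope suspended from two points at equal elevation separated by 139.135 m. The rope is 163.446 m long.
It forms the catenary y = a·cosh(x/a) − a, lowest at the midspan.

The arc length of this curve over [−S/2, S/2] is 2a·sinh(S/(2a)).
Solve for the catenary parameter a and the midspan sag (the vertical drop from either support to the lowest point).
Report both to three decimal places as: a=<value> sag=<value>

seed: a₀ = √(S³/(24(L−S))) = √(139.135³/(24·24.311)) = 67.943444
iter 1: u=1.023903  f(a)=+1.307e+00  f'(a)=-7.935e-01  a ← 67.943444 − (+1.307e+00/-7.935e-01) = 69.590086
iter 2: u=0.999675  f(a)=+4.901e-02  f'(a)=-7.350e-01  a ← 69.590086 − (+4.901e-02/-7.350e-01) = 69.656765
iter 3: u=0.998719  f(a)=+7.490e-05  f'(a)=-7.328e-01  a ← 69.656765 − (+7.490e-05/-7.328e-01) = 69.656867
iter 4: u=0.998717  f(a)=+1.755e-10  f'(a)=-7.327e-01  a ← 69.656867 − (+1.755e-10/-7.327e-01) = 69.656867
iter 5: u=0.998717  f(a)=+0.000e+00  f'(a)=-7.327e-01  a ← 69.656867 − (+0.000e+00/-7.327e-01) = 69.656867
converged: |Δa| < 1e-12 after 5 iterations
sag = a·(cosh(S/(2a)) − 1) = 69.656867·(cosh(0.998717) − 1) = 37.724360
T_max/T_min = cosh(S/(2a)) = 1.541574

a=69.657 sag=37.724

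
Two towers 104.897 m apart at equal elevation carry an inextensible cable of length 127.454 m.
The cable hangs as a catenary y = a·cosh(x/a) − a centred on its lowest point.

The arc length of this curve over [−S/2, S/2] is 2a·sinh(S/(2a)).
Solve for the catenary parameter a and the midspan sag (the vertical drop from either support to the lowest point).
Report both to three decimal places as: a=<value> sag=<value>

a=47.595 sag=31.944

seed: a₀ = √(S³/(24(L−S))) = √(104.897³/(24·22.557)) = 46.174086
iter 1: u=1.135886  f(a)=+1.501e+00  f'(a)=-1.109e+00  a ← 46.174086 − (+1.501e+00/-1.109e+00) = 47.527230
iter 2: u=1.103546  f(a)=+6.850e-02  f'(a)=-1.010e+00  a ← 47.527230 − (+6.850e-02/-1.010e+00) = 47.595054
iter 3: u=1.101974  f(a)=+1.578e-04  f'(a)=-1.005e+00  a ← 47.595054 − (+1.578e-04/-1.005e+00) = 47.595211
iter 4: u=1.101970  f(a)=+8.418e-10  f'(a)=-1.005e+00  a ← 47.595211 − (+8.418e-10/-1.005e+00) = 47.595211
iter 5: u=1.101970  f(a)=-2.842e-14  f'(a)=-1.005e+00  a ← 47.595211 − (-2.842e-14/-1.005e+00) = 47.595211
converged: |Δa| < 1e-12 after 5 iterations
sag = a·(cosh(S/(2a)) − 1) = 47.595211·(cosh(1.101970) − 1) = 31.943676
T_max/T_min = cosh(S/(2a)) = 1.671153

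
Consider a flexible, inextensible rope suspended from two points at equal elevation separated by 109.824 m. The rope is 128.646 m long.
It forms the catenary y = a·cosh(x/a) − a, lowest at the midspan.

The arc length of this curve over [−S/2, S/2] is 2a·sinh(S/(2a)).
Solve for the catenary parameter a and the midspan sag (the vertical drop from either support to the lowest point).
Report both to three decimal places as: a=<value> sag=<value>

a=55.492 sag=29.460

seed: a₀ = √(S³/(24(L−S))) = √(109.824³/(24·18.822)) = 54.151112
iter 1: u=1.014051  f(a)=+9.918e-01  f'(a)=-7.693e-01  a ← 54.151112 − (+9.918e-01/-7.693e-01) = 55.440252
iter 2: u=0.990472  f(a)=+3.652e-02  f'(a)=-7.136e-01  a ← 55.440252 − (+3.652e-02/-7.136e-01) = 55.491429
iter 3: u=0.989558  f(a)=+5.372e-05  f'(a)=-7.115e-01  a ← 55.491429 − (+5.372e-05/-7.115e-01) = 55.491504
iter 4: u=0.989557  f(a)=+1.166e-10  f'(a)=-7.115e-01  a ← 55.491504 − (+1.166e-10/-7.115e-01) = 55.491504
iter 5: u=0.989557  f(a)=+0.000e+00  f'(a)=-7.115e-01  a ← 55.491504 − (+0.000e+00/-7.115e-01) = 55.491504
converged: |Δa| < 1e-12 after 5 iterations
sag = a·(cosh(S/(2a)) − 1) = 55.491504·(cosh(0.989557) − 1) = 29.459984
T_max/T_min = cosh(S/(2a)) = 1.530892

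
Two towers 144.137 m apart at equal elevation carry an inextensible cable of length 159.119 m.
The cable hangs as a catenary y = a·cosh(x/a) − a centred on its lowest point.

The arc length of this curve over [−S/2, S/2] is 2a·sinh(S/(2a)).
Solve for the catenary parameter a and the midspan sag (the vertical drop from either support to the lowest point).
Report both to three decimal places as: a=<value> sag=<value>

a=92.648 sag=29.472

seed: a₀ = √(S³/(24(L−S))) = √(144.137³/(24·14.982)) = 91.258369
iter 1: u=0.789719  f(a)=+4.742e-01  f'(a)=-3.493e-01  a ← 91.258369 − (+4.742e-01/-3.493e-01) = 92.615953
iter 2: u=0.778143  f(a)=+1.079e-02  f'(a)=-3.336e-01  a ← 92.615953 − (+1.079e-02/-3.336e-01) = 92.648297
iter 3: u=0.777872  f(a)=+5.873e-06  f'(a)=-3.332e-01  a ← 92.648297 − (+5.873e-06/-3.332e-01) = 92.648315
iter 4: u=0.777872  f(a)=+1.734e-12  f'(a)=-3.332e-01  a ← 92.648315 − (+1.734e-12/-3.332e-01) = 92.648315
converged: |Δa| < 1e-12 after 4 iterations
sag = a·(cosh(S/(2a)) − 1) = 92.648315·(cosh(0.777872) − 1) = 29.472217
T_max/T_min = cosh(S/(2a)) = 1.318109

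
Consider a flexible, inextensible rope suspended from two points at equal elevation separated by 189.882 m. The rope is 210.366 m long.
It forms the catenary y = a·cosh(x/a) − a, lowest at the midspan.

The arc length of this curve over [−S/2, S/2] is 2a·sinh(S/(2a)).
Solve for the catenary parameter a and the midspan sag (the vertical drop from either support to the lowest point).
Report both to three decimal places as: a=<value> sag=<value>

a=119.872 sag=39.604

seed: a₀ = √(S³/(24(L−S))) = √(189.882³/(24·20.484)) = 118.008337
iter 1: u=0.804528  f(a)=+6.732e-01  f'(a)=-3.702e-01  a ← 118.008337 − (+6.732e-01/-3.702e-01) = 119.827121
iter 2: u=0.792316  f(a)=+1.588e-02  f'(a)=-3.529e-01  a ← 119.827121 − (+1.588e-02/-3.529e-01) = 119.872123
iter 3: u=0.792019  f(a)=+9.309e-06  f'(a)=-3.525e-01  a ← 119.872123 − (+9.309e-06/-3.525e-01) = 119.872149
iter 4: u=0.792019  f(a)=+3.126e-12  f'(a)=-3.525e-01  a ← 119.872149 − (+3.126e-12/-3.525e-01) = 119.872149
converged: |Δa| < 1e-12 after 4 iterations
sag = a·(cosh(S/(2a)) − 1) = 119.872149·(cosh(0.792019) − 1) = 39.604481
T_max/T_min = cosh(S/(2a)) = 1.330389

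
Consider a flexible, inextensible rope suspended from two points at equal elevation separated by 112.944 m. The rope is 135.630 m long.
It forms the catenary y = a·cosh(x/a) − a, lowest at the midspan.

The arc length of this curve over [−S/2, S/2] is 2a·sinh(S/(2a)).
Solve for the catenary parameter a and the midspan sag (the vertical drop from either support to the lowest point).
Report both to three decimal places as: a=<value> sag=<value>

seed: a₀ = √(S³/(24(L−S))) = √(112.944³/(24·22.686)) = 51.441090
iter 1: u=1.097799  f(a)=+1.407e+00  f'(a)=-9.930e-01  a ← 51.441090 − (+1.407e+00/-9.930e-01) = 52.857921
iter 2: u=1.068373  f(a)=+6.022e-02  f'(a)=-9.096e-01  a ← 52.857921 − (+6.022e-02/-9.096e-01) = 52.924124
iter 3: u=1.067037  f(a)=+1.213e-04  f'(a)=-9.060e-01  a ← 52.924124 − (+1.213e-04/-9.060e-01) = 52.924258
iter 4: u=1.067034  f(a)=+4.938e-10  f'(a)=-9.060e-01  a ← 52.924258 − (+4.938e-10/-9.060e-01) = 52.924258
iter 5: u=1.067034  f(a)=+2.842e-14  f'(a)=-9.060e-01  a ← 52.924258 − (+2.842e-14/-9.060e-01) = 52.924258
converged: |Δa| < 1e-12 after 5 iterations
sag = a·(cosh(S/(2a)) − 1) = 52.924258·(cosh(1.067034) − 1) = 33.098131
T_max/T_min = cosh(S/(2a)) = 1.625387

a=52.924 sag=33.098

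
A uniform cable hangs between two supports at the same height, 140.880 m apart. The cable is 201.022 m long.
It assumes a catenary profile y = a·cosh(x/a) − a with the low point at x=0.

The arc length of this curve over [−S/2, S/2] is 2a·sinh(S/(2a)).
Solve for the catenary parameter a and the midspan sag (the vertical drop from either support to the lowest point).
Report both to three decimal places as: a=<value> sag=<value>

a=46.593 sag=64.192

seed: a₀ = √(S³/(24(L−S))) = √(140.880³/(24·60.142)) = 44.012847
iter 1: u=1.600442  f(a)=+8.189e+00  f'(a)=-3.500e+00  a ← 44.012847 − (+8.189e+00/-3.500e+00) = 46.352566
iter 2: u=1.519657  f(a)=+6.983e-01  f'(a)=-2.926e+00  a ← 46.352566 − (+6.983e-01/-2.926e+00) = 46.591200
iter 3: u=1.511873  f(a)=+6.124e-03  f'(a)=-2.875e+00  a ← 46.591200 − (+6.124e-03/-2.875e+00) = 46.593330
iter 4: u=1.511804  f(a)=+4.801e-07  f'(a)=-2.875e+00  a ← 46.593330 − (+4.801e-07/-2.875e+00) = 46.593330
iter 5: u=1.511804  f(a)=-2.842e-14  f'(a)=-2.875e+00  a ← 46.593330 − (-2.842e-14/-2.875e+00) = 46.593330
converged: |Δa| < 1e-12 after 5 iterations
sag = a·(cosh(S/(2a)) − 1) = 46.593330·(cosh(1.511804) − 1) = 64.192046
T_max/T_min = cosh(S/(2a)) = 2.377709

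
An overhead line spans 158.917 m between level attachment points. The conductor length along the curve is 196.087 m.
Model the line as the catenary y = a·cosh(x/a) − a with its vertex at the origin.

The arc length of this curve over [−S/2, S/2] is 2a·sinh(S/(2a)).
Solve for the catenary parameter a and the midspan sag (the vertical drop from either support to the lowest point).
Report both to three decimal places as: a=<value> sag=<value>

seed: a₀ = √(S³/(24(L−S))) = √(158.917³/(24·37.170)) = 67.073912
iter 1: u=1.184641  f(a)=+2.697e+00  f'(a)=-1.272e+00  a ← 67.073912 − (+2.697e+00/-1.272e+00) = 69.194441
iter 2: u=1.148336  f(a)=+1.332e-01  f'(a)=-1.149e+00  a ← 69.194441 − (+1.332e-01/-1.149e+00) = 69.310346
iter 3: u=1.146416  f(a)=+3.621e-04  f'(a)=-1.143e+00  a ← 69.310346 − (+3.621e-04/-1.143e+00) = 69.310663
iter 4: u=1.146411  f(a)=+2.693e-09  f'(a)=-1.143e+00  a ← 69.310663 − (+2.693e-09/-1.143e+00) = 69.310663
iter 5: u=1.146411  f(a)=-5.684e-14  f'(a)=-1.143e+00  a ← 69.310663 − (-5.684e-14/-1.143e+00) = 69.310663
converged: |Δa| < 1e-12 after 5 iterations
sag = a·(cosh(S/(2a)) − 1) = 69.310663·(cosh(1.146411) − 1) = 50.758050
T_max/T_min = cosh(S/(2a)) = 1.732327

a=69.311 sag=50.758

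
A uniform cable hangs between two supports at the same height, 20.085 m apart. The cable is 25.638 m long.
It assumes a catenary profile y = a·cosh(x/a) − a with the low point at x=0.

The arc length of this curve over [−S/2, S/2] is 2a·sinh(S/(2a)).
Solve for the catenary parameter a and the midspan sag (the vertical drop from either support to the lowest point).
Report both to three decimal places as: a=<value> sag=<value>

a=8.102 sag=7.063

seed: a₀ = √(S³/(24(L−S))) = √(20.085³/(24·5.553)) = 7.797193
iter 1: u=1.287963  f(a)=+4.792e-01  f'(a)=-1.675e+00  a ← 7.797193 − (+4.792e-01/-1.675e+00) = 8.083268
iter 2: u=1.242381  f(a)=+2.763e-02  f'(a)=-1.487e+00  a ← 8.083268 − (+2.763e-02/-1.487e+00) = 8.101853
iter 3: u=1.239531  f(a)=+1.044e-04  f'(a)=-1.476e+00  a ← 8.101853 − (+1.044e-04/-1.476e+00) = 8.101924
iter 4: u=1.239520  f(a)=+1.500e-09  f'(a)=-1.476e+00  a ← 8.101924 − (+1.500e-09/-1.476e+00) = 8.101924
iter 5: u=1.239520  f(a)=-3.553e-15  f'(a)=-1.476e+00  a ← 8.101924 − (-3.553e-15/-1.476e+00) = 8.101924
converged: |Δa| < 1e-12 after 5 iterations
sag = a·(cosh(S/(2a)) − 1) = 8.101924·(cosh(1.239520) − 1) = 7.062770
T_max/T_min = cosh(S/(2a)) = 1.871740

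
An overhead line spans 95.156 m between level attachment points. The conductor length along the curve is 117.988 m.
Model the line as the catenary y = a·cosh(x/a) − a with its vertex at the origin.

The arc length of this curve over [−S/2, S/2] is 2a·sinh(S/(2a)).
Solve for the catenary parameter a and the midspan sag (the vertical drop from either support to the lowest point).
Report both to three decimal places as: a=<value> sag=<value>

seed: a₀ = √(S³/(24(L−S))) = √(95.156³/(24·22.832)) = 39.653056
iter 1: u=1.199857  f(a)=+1.701e+00  f'(a)=-1.326e+00  a ← 39.653056 − (+1.701e+00/-1.326e+00) = 40.935725
iter 2: u=1.162261  f(a)=+8.602e-02  f'(a)=-1.195e+00  a ← 40.935725 − (+8.602e-02/-1.195e+00) = 41.007705
iter 3: u=1.160221  f(a)=+2.459e-04  f'(a)=-1.188e+00  a ← 41.007705 − (+2.459e-04/-1.188e+00) = 41.007912
iter 4: u=1.160215  f(a)=+2.023e-09  f'(a)=-1.188e+00  a ← 41.007912 − (+2.023e-09/-1.188e+00) = 41.007912
iter 5: u=1.160215  f(a)=+1.421e-14  f'(a)=-1.188e+00  a ← 41.007912 − (+1.421e-14/-1.188e+00) = 41.007912
converged: |Δa| < 1e-12 after 5 iterations
sag = a·(cosh(S/(2a)) − 1) = 41.007912·(cosh(1.160215) − 1) = 30.838737
T_max/T_min = cosh(S/(2a)) = 1.752019

a=41.008 sag=30.839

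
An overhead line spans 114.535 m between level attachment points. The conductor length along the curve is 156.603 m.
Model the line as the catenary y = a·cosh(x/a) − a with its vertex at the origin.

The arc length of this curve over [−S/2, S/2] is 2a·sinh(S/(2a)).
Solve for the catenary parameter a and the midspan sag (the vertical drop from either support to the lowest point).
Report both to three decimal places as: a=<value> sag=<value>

a=40.545 sag=47.631

seed: a₀ = √(S³/(24(L−S))) = √(114.535³/(24·42.068)) = 38.576762
iter 1: u=1.484508  f(a)=+4.886e+00  f'(a)=-2.701e+00  a ← 38.576762 − (+4.886e+00/-2.701e+00) = 40.385764
iter 2: u=1.418012  f(a)=+3.647e-01  f'(a)=-2.312e+00  a ← 40.385764 − (+3.647e-01/-2.312e+00) = 40.543545
iter 3: u=1.412494  f(a)=+2.394e-03  f'(a)=-2.281e+00  a ← 40.543545 − (+2.394e-03/-2.281e+00) = 40.544595
iter 4: u=1.412457  f(a)=+1.047e-07  f'(a)=-2.281e+00  a ← 40.544595 − (+1.047e-07/-2.281e+00) = 40.544595
iter 5: u=1.412457  f(a)=-2.842e-14  f'(a)=-2.281e+00  a ← 40.544595 − (-2.842e-14/-2.281e+00) = 40.544595
converged: |Δa| < 1e-12 after 5 iterations
sag = a·(cosh(S/(2a)) − 1) = 40.544595·(cosh(1.412457) − 1) = 47.631304
T_max/T_min = cosh(S/(2a)) = 2.174788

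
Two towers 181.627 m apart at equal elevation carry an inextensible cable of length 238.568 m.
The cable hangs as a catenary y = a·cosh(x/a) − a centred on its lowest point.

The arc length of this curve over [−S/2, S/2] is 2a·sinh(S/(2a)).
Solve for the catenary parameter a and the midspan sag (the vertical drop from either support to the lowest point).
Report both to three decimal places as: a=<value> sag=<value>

a=69.127 sag=68.739

seed: a₀ = √(S³/(24(L−S))) = √(181.627³/(24·56.941)) = 66.214400
iter 1: u=1.371507  f(a)=+5.602e+00  f'(a)=-2.066e+00  a ← 66.214400 − (+5.602e+00/-2.066e+00) = 68.925833
iter 2: u=1.317554  f(a)=+3.625e-01  f'(a)=-1.806e+00  a ← 68.925833 − (+3.625e-01/-1.806e+00) = 69.126476
iter 3: u=1.313730  f(a)=+1.750e-03  f'(a)=-1.789e+00  a ← 69.126476 − (+1.750e-03/-1.789e+00) = 69.127454
iter 4: u=1.313711  f(a)=+4.121e-08  f'(a)=-1.789e+00  a ← 69.127454 − (+4.121e-08/-1.789e+00) = 69.127454
iter 5: u=1.313711  f(a)=+5.684e-14  f'(a)=-1.789e+00  a ← 69.127454 − (+5.684e-14/-1.789e+00) = 69.127454
converged: |Δa| < 1e-12 after 5 iterations
sag = a·(cosh(S/(2a)) − 1) = 69.127454·(cosh(1.313711) − 1) = 68.739429
T_max/T_min = cosh(S/(2a)) = 1.994387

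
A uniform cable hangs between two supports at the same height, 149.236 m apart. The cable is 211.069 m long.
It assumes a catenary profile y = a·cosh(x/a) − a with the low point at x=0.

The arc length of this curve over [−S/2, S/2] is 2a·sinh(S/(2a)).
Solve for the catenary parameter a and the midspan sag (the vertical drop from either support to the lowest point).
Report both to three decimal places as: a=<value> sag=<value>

a=50.025 sag=66.766

seed: a₀ = √(S³/(24(L−S))) = √(149.236³/(24·61.833)) = 47.325436
iter 1: u=1.576700  f(a)=+8.157e+00  f'(a)=-3.323e+00  a ← 47.325436 − (+8.157e+00/-3.323e+00) = 49.779992
iter 2: u=1.498956  f(a)=+6.776e-01  f'(a)=-2.792e+00  a ← 49.779992 − (+6.776e-01/-2.792e+00) = 50.022667
iter 3: u=1.491684  f(a)=+5.611e-03  f'(a)=-2.746e+00  a ← 50.022667 − (+5.611e-03/-2.746e+00) = 50.024710
iter 4: u=1.491623  f(a)=+3.918e-07  f'(a)=-2.746e+00  a ← 50.024710 − (+3.918e-07/-2.746e+00) = 50.024711
iter 5: u=1.491623  f(a)=+0.000e+00  f'(a)=-2.746e+00  a ← 50.024711 − (+0.000e+00/-2.746e+00) = 50.024711
converged: |Δa| < 1e-12 after 5 iterations
sag = a·(cosh(S/(2a)) − 1) = 50.024711·(cosh(1.491623) − 1) = 66.765710
T_max/T_min = cosh(S/(2a)) = 2.334655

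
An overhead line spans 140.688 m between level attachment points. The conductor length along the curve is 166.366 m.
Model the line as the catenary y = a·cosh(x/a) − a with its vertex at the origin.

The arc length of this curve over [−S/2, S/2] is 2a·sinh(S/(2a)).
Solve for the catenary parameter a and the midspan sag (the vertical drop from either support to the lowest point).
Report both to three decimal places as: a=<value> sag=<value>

seed: a₀ = √(S³/(24(L−S))) = √(140.688³/(24·25.678)) = 67.220133
iter 1: u=1.046472  f(a)=+1.443e+00  f'(a)=-8.510e-01  a ← 67.220133 − (+1.443e+00/-8.510e-01) = 68.916047
iter 2: u=1.020720  f(a)=+5.642e-02  f'(a)=-7.856e-01  a ← 68.916047 − (+5.642e-02/-7.856e-01) = 68.987864
iter 3: u=1.019658  f(a)=+9.401e-05  f'(a)=-7.830e-01  a ← 68.987864 − (+9.401e-05/-7.830e-01) = 68.987984
iter 4: u=1.019656  f(a)=+2.620e-10  f'(a)=-7.830e-01  a ← 68.987984 − (+2.620e-10/-7.830e-01) = 68.987984
iter 5: u=1.019656  f(a)=+0.000e+00  f'(a)=-7.830e-01  a ← 68.987984 − (+0.000e+00/-7.830e-01) = 68.987984
converged: |Δa| < 1e-12 after 5 iterations
sag = a·(cosh(S/(2a)) − 1) = 68.987984·(cosh(1.019656) − 1) = 39.080297
T_max/T_min = cosh(S/(2a)) = 1.566480

a=68.988 sag=39.080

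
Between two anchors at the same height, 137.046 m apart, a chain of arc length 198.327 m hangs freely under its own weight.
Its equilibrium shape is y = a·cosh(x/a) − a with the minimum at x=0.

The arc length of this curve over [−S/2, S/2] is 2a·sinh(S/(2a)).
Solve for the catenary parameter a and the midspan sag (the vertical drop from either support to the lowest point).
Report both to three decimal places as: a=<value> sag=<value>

a=44.394 sag=64.253

seed: a₀ = √(S³/(24(L−S))) = √(137.046³/(24·61.281)) = 41.834155
iter 1: u=1.637968  f(a)=+8.766e+00  f'(a)=-3.795e+00  a ← 41.834155 − (+8.766e+00/-3.795e+00) = 44.144050
iter 2: u=1.552259  f(a)=+7.784e-01  f'(a)=-3.148e+00  a ← 44.144050 − (+7.784e-01/-3.148e+00) = 44.391293
iter 3: u=1.543614  f(a)=+7.459e-03  f'(a)=-3.088e+00  a ← 44.391293 − (+7.459e-03/-3.088e+00) = 44.393709
iter 4: u=1.543530  f(a)=+6.995e-07  f'(a)=-3.088e+00  a ← 44.393709 − (+6.995e-07/-3.088e+00) = 44.393709
iter 5: u=1.543530  f(a)=-5.684e-14  f'(a)=-3.088e+00  a ← 44.393709 − (-5.684e-14/-3.088e+00) = 44.393709
converged: |Δa| < 1e-12 after 5 iterations
sag = a·(cosh(S/(2a)) − 1) = 44.393709·(cosh(1.543530) − 1) = 64.253431
T_max/T_min = cosh(S/(2a)) = 2.447354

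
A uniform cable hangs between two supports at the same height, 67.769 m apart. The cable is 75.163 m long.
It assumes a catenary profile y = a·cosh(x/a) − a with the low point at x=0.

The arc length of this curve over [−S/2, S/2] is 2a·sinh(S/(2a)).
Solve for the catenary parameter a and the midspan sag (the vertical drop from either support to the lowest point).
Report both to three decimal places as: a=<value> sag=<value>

seed: a₀ = √(S³/(24(L−S))) = √(67.769³/(24·7.394)) = 41.879479
iter 1: u=0.809096  f(a)=+2.458e-01  f'(a)=-3.768e-01  a ← 41.879479 − (+2.458e-01/-3.768e-01) = 42.531932
iter 2: u=0.796684  f(a)=+5.863e-03  f'(a)=-3.590e-01  a ← 42.531932 − (+5.863e-03/-3.590e-01) = 42.548263
iter 3: u=0.796378  f(a)=+3.515e-06  f'(a)=-3.586e-01  a ← 42.548263 − (+3.515e-06/-3.586e-01) = 42.548272
iter 4: u=0.796378  f(a)=+1.265e-12  f'(a)=-3.586e-01  a ← 42.548272 − (+1.265e-12/-3.586e-01) = 42.548272
converged: |Δa| < 1e-12 after 4 iterations
sag = a·(cosh(S/(2a)) − 1) = 42.548272·(cosh(0.796378) − 1) = 14.220774
T_max/T_min = cosh(S/(2a)) = 1.334227

a=42.548 sag=14.221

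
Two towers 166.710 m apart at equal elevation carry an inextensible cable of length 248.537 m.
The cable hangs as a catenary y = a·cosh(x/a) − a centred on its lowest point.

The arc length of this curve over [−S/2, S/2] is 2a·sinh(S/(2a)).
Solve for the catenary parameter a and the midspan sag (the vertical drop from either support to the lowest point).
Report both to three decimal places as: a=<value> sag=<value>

seed: a₀ = √(S³/(24(L−S))) = √(166.710³/(24·81.827)) = 48.572286
iter 1: u=1.716102  f(a)=+1.293e+01  f'(a)=-4.472e+00  a ← 48.572286 − (+1.293e+01/-4.472e+00) = 51.463612
iter 2: u=1.619688  f(a)=+1.244e+00  f'(a)=-3.649e+00  a ← 51.463612 − (+1.244e+00/-3.649e+00) = 51.804647
iter 3: u=1.609026  f(a)=+1.424e-02  f'(a)=-3.566e+00  a ← 51.804647 − (+1.424e-02/-3.566e+00) = 51.808640
iter 4: u=1.608902  f(a)=+1.911e-06  f'(a)=-3.565e+00  a ← 51.808640 − (+1.911e-06/-3.565e+00) = 51.808641
iter 5: u=1.608902  f(a)=+5.684e-14  f'(a)=-3.565e+00  a ← 51.808641 − (+5.684e-14/-3.565e+00) = 51.808641
converged: |Δa| < 1e-12 after 5 iterations
sag = a·(cosh(S/(2a)) − 1) = 51.808641·(cosh(1.608902) − 1) = 82.827147
T_max/T_min = cosh(S/(2a)) = 2.598713

a=51.809 sag=82.827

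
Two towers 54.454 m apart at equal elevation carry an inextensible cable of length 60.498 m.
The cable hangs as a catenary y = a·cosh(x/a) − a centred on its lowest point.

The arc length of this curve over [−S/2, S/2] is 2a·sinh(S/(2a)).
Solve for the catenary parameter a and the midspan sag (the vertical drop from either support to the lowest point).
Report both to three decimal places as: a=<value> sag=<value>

seed: a₀ = √(S³/(24(L−S))) = √(54.454³/(24·6.044)) = 33.363902
iter 1: u=0.816062  f(a)=+2.045e-01  f'(a)=-3.870e-01  a ← 33.363902 − (+2.045e-01/-3.870e-01) = 33.892232
iter 2: u=0.803340  f(a)=+4.958e-03  f'(a)=-3.685e-01  a ← 33.892232 − (+4.958e-03/-3.685e-01) = 33.905689
iter 3: u=0.803022  f(a)=+3.076e-06  f'(a)=-3.680e-01  a ← 33.905689 − (+3.076e-06/-3.680e-01) = 33.905697
iter 4: u=0.803021  f(a)=+1.165e-12  f'(a)=-3.680e-01  a ← 33.905697 − (+1.165e-12/-3.680e-01) = 33.905697
converged: |Δa| < 1e-12 after 4 iterations
sag = a·(cosh(S/(2a)) − 1) = 33.905697·(cosh(0.803021) − 1) = 11.532154
T_max/T_min = cosh(S/(2a)) = 1.340124

a=33.906 sag=11.532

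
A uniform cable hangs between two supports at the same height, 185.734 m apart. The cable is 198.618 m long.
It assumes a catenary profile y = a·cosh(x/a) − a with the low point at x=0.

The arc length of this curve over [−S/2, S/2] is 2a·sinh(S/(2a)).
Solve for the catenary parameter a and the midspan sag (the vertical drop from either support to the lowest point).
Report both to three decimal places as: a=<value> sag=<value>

a=145.423 sag=30.674

seed: a₀ = √(S³/(24(L−S))) = √(185.734³/(24·12.884)) = 143.948167
iter 1: u=0.645142  f(a)=+2.708e-01  f'(a)=-1.866e-01  a ← 143.948167 − (+2.708e-01/-1.866e-01) = 145.399591
iter 2: u=0.638702  f(a)=+4.150e-03  f'(a)=-1.809e-01  a ← 145.399591 − (+4.150e-03/-1.809e-01) = 145.422535
iter 3: u=0.638601  f(a)=+1.008e-06  f'(a)=-1.808e-01  a ← 145.422535 − (+1.008e-06/-1.808e-01) = 145.422540
iter 4: u=0.638601  f(a)=+8.527e-14  f'(a)=-1.808e-01  a ← 145.422540 − (+8.527e-14/-1.808e-01) = 145.422540
converged: |Δa| < 1e-12 after 4 iterations
sag = a·(cosh(S/(2a)) − 1) = 145.422540·(cosh(0.638601) − 1) = 30.674003
T_max/T_min = cosh(S/(2a)) = 1.210930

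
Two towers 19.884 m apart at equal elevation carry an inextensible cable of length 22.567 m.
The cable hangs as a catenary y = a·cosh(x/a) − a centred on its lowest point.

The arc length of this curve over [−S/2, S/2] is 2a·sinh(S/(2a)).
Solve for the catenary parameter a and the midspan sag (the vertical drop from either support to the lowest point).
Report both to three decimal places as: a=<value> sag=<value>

seed: a₀ = √(S³/(24(L−S))) = √(19.884³/(24·2.683)) = 11.049425
iter 1: u=0.899775  f(a)=+1.107e-01  f'(a)=-5.261e-01  a ← 11.049425 − (+1.107e-01/-5.261e-01) = 11.259885
iter 2: u=0.882958  f(a)=+3.243e-03  f'(a)=-4.957e-01  a ← 11.259885 − (+3.243e-03/-4.957e-01) = 11.266426
iter 3: u=0.882445  f(a)=+2.967e-06  f'(a)=-4.948e-01  a ← 11.266426 − (+2.967e-06/-4.948e-01) = 11.266432
iter 4: u=0.882444  f(a)=+2.487e-12  f'(a)=-4.948e-01  a ← 11.266432 − (+2.487e-12/-4.948e-01) = 11.266432
converged: |Δa| < 1e-12 after 4 iterations
sag = a·(cosh(S/(2a)) − 1) = 11.266432·(cosh(0.882444) − 1) = 4.678782
T_max/T_min = cosh(S/(2a)) = 1.415285

a=11.266 sag=4.679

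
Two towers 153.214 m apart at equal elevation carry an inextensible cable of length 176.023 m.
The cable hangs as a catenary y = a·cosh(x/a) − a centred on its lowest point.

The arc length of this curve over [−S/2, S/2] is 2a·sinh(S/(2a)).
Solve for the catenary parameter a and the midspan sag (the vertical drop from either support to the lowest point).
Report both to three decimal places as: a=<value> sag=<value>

seed: a₀ = √(S³/(24(L−S))) = √(153.214³/(24·22.809)) = 81.056703
iter 1: u=0.945104  f(a)=+1.041e+00  f'(a)=-6.147e-01  a ← 81.056703 − (+1.041e+00/-6.147e-01) = 82.749600
iter 2: u=0.925769  f(a)=+3.349e-02  f'(a)=-5.757e-01  a ← 82.749600 − (+3.349e-02/-5.757e-01) = 82.807780
iter 3: u=0.925118  f(a)=+3.726e-05  f'(a)=-5.744e-01  a ← 82.807780 − (+3.726e-05/-5.744e-01) = 82.807845
iter 4: u=0.925118  f(a)=+4.621e-11  f'(a)=-5.744e-01  a ← 82.807845 − (+4.621e-11/-5.744e-01) = 82.807845
converged: |Δa| < 1e-12 after 4 iterations
sag = a·(cosh(S/(2a)) − 1) = 82.807845·(cosh(0.925118) − 1) = 38.035704
T_max/T_min = cosh(S/(2a)) = 1.459325

a=82.808 sag=38.036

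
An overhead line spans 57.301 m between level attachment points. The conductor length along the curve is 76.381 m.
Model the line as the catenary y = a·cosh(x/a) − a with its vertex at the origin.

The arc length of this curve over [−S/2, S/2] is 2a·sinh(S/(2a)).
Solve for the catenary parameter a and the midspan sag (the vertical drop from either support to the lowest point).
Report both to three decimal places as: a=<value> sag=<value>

a=21.213 sag=22.473

seed: a₀ = √(S³/(24(L−S))) = √(57.301³/(24·19.080)) = 20.269755
iter 1: u=1.413461  f(a)=+1.999e+00  f'(a)=-2.287e+00  a ← 20.269755 − (+1.999e+00/-2.287e+00) = 21.144071
iter 2: u=1.355013  f(a)=+1.366e-01  f'(a)=-1.984e+00  a ← 21.144071 − (+1.366e-01/-1.984e+00) = 21.212943
iter 3: u=1.350614  f(a)=+7.416e-04  f'(a)=-1.962e+00  a ← 21.212943 − (+7.416e-04/-1.962e+00) = 21.213321
iter 4: u=1.350590  f(a)=+2.211e-08  f'(a)=-1.962e+00  a ← 21.213321 − (+2.211e-08/-1.962e+00) = 21.213321
iter 5: u=1.350590  f(a)=-1.421e-14  f'(a)=-1.962e+00  a ← 21.213321 − (-1.421e-14/-1.962e+00) = 21.213321
converged: |Δa| < 1e-12 after 5 iterations
sag = a·(cosh(S/(2a)) − 1) = 21.213321·(cosh(1.350590) − 1) = 22.473282
T_max/T_min = cosh(S/(2a)) = 2.059395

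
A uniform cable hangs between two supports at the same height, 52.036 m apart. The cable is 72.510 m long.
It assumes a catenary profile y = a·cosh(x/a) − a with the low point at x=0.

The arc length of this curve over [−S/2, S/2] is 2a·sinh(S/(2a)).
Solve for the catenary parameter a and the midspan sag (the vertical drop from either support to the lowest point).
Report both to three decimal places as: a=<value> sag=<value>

a=17.854 sag=22.559

seed: a₀ = √(S³/(24(L−S))) = √(52.036³/(24·20.474)) = 16.933584
iter 1: u=1.536473  f(a)=+2.557e+00  f'(a)=-3.039e+00  a ← 16.933584 − (+2.557e+00/-3.039e+00) = 17.774922
iter 2: u=1.463748  f(a)=+2.029e-01  f'(a)=-2.574e+00  a ← 17.774922 − (+2.029e-01/-2.574e+00) = 17.853748
iter 3: u=1.457285  f(a)=+1.521e-03  f'(a)=-2.536e+00  a ← 17.853748 − (+1.521e-03/-2.536e+00) = 17.854348
iter 4: u=1.457236  f(a)=+8.694e-08  f'(a)=-2.536e+00  a ← 17.854348 − (+8.694e-08/-2.536e+00) = 17.854348
iter 5: u=1.457236  f(a)=-1.421e-14  f'(a)=-2.536e+00  a ← 17.854348 − (-1.421e-14/-2.536e+00) = 17.854348
converged: |Δa| < 1e-12 after 5 iterations
sag = a·(cosh(S/(2a)) − 1) = 17.854348·(cosh(1.457236) − 1) = 22.558556
T_max/T_min = cosh(S/(2a)) = 2.263477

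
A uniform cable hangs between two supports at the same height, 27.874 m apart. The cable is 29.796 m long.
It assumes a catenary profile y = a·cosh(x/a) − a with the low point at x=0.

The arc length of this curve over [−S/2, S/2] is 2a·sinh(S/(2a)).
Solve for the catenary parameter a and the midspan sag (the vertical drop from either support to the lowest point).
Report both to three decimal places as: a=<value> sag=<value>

a=21.889 sag=4.589

seed: a₀ = √(S³/(24(L−S))) = √(27.874³/(24·1.922)) = 21.667890
iter 1: u=0.643210  f(a)=+4.015e-02  f'(a)=-1.849e-01  a ← 21.667890 − (+4.015e-02/-1.849e-01) = 21.885101
iter 2: u=0.636826  f(a)=+6.118e-04  f'(a)=-1.793e-01  a ← 21.885101 − (+6.118e-04/-1.793e-01) = 21.888514
iter 3: u=0.636727  f(a)=+1.469e-07  f'(a)=-1.792e-01  a ← 21.888514 − (+1.469e-07/-1.792e-01) = 21.888514
iter 4: u=0.636727  f(a)=+1.066e-14  f'(a)=-1.792e-01  a ← 21.888514 − (+1.066e-14/-1.792e-01) = 21.888514
converged: |Δa| < 1e-12 after 4 iterations
sag = a·(cosh(S/(2a)) − 1) = 21.888514·(cosh(0.636727) − 1) = 4.588975
T_max/T_min = cosh(S/(2a)) = 1.209652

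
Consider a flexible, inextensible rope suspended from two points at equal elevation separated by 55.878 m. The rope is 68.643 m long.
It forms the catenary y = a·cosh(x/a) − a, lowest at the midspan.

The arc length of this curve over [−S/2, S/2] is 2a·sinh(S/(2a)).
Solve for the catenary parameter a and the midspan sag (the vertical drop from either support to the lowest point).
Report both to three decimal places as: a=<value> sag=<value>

seed: a₀ = √(S³/(24(L−S))) = √(55.878³/(24·12.765)) = 23.864110
iter 1: u=1.170754  f(a)=+9.039e-01  f'(a)=-1.224e+00  a ← 23.864110 − (+9.039e-01/-1.224e+00) = 24.602730
iter 2: u=1.135606  f(a)=+4.366e-02  f'(a)=-1.108e+00  a ← 24.602730 − (+4.366e-02/-1.108e+00) = 24.642132
iter 3: u=1.133790  f(a)=+1.133e-04  f'(a)=-1.102e+00  a ← 24.642132 − (+1.133e-04/-1.102e+00) = 24.642235
iter 4: u=1.133785  f(a)=+7.679e-10  f'(a)=-1.102e+00  a ← 24.642235 − (+7.679e-10/-1.102e+00) = 24.642235
iter 5: u=1.133785  f(a)=+0.000e+00  f'(a)=-1.102e+00  a ← 24.642235 − (+0.000e+00/-1.102e+00) = 24.642235
converged: |Δa| < 1e-12 after 5 iterations
sag = a·(cosh(S/(2a)) − 1) = 24.642235·(cosh(1.133785) − 1) = 17.609453
T_max/T_min = cosh(S/(2a)) = 1.714605

a=24.642 sag=17.609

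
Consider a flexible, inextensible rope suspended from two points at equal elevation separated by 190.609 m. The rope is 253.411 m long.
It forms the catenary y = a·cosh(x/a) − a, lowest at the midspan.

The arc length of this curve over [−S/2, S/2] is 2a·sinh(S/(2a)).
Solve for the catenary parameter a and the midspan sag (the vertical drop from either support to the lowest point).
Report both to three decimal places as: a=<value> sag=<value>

a=70.908 sag=74.289

seed: a₀ = √(S³/(24(L−S))) = √(190.609³/(24·62.802)) = 67.783306
iter 1: u=1.406017  f(a)=+6.508e+00  f'(a)=-2.246e+00  a ← 67.783306 − (+6.508e+00/-2.246e+00) = 70.680661
iter 2: u=1.348382  f(a)=+4.405e-01  f'(a)=-1.951e+00  a ← 70.680661 − (+4.405e-01/-1.951e+00) = 70.906405
iter 3: u=1.344089  f(a)=+2.343e-03  f'(a)=-1.931e+00  a ← 70.906405 − (+2.343e-03/-1.931e+00) = 70.907618
iter 4: u=1.344066  f(a)=+6.703e-08  f'(a)=-1.931e+00  a ← 70.907618 − (+6.703e-08/-1.931e+00) = 70.907618
iter 5: u=1.344066  f(a)=-5.684e-14  f'(a)=-1.931e+00  a ← 70.907618 − (-5.684e-14/-1.931e+00) = 70.907618
converged: |Δa| < 1e-12 after 5 iterations
sag = a·(cosh(S/(2a)) − 1) = 70.907618·(cosh(1.344066) − 1) = 74.289400
T_max/T_min = cosh(S/(2a)) = 2.047693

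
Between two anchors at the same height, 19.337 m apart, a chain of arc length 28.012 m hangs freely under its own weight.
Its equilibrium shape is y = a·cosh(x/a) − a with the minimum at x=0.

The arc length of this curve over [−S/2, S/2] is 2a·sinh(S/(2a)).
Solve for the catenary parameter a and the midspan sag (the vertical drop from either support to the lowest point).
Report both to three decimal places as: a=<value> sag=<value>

seed: a₀ = √(S³/(24(L−S))) = √(19.337³/(24·8.675)) = 5.893093
iter 1: u=1.640650  f(a)=+1.245e+00  f'(a)=-3.817e+00  a ← 5.893093 − (+1.245e+00/-3.817e+00) = 6.219351
iter 2: u=1.554583  f(a)=+1.109e-01  f'(a)=-3.165e+00  a ← 6.219351 − (+1.109e-01/-3.165e+00) = 6.254392
iter 3: u=1.545874  f(a)=+1.069e-03  f'(a)=-3.104e+00  a ← 6.254392 − (+1.069e-03/-3.104e+00) = 6.254736
iter 4: u=1.545789  f(a)=+1.015e-07  f'(a)=-3.103e+00  a ← 6.254736 − (+1.015e-07/-3.103e+00) = 6.254737
iter 5: u=1.545789  f(a)=+0.000e+00  f'(a)=-3.103e+00  a ← 6.254737 − (+0.000e+00/-3.103e+00) = 6.254737
converged: |Δa| < 1e-12 after 5 iterations
sag = a·(cosh(S/(2a)) − 1) = 6.254737·(cosh(1.545789) − 1) = 9.084421
T_max/T_min = cosh(S/(2a)) = 2.452407

a=6.255 sag=9.084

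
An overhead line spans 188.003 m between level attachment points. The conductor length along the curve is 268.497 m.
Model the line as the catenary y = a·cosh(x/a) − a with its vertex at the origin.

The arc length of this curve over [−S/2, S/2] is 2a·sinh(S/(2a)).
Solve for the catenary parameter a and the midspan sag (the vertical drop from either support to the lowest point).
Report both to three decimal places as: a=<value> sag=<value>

a=62.097 sag=85.818

seed: a₀ = √(S³/(24(L−S))) = √(188.003³/(24·80.494)) = 58.648890
iter 1: u=1.602784  f(a)=+1.099e+01  f'(a)=-3.518e+00  a ← 58.648890 − (+1.099e+01/-3.518e+00) = 61.774165
iter 2: u=1.521696  f(a)=+9.400e-01  f'(a)=-2.940e+00  a ← 61.774165 − (+9.400e-01/-2.940e+00) = 62.093891
iter 3: u=1.513861  f(a)=+8.290e-03  f'(a)=-2.888e+00  a ← 62.093891 − (+8.290e-03/-2.888e+00) = 62.096761
iter 4: u=1.513791  f(a)=+6.573e-07  f'(a)=-2.888e+00  a ← 62.096761 − (+6.573e-07/-2.888e+00) = 62.096761
iter 5: u=1.513791  f(a)=+0.000e+00  f'(a)=-2.888e+00  a ← 62.096761 − (+0.000e+00/-2.888e+00) = 62.096761
converged: |Δa| < 1e-12 after 5 iterations
sag = a·(cosh(S/(2a)) − 1) = 62.096761·(cosh(1.513791) − 1) = 85.817631
T_max/T_min = cosh(S/(2a)) = 2.381998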